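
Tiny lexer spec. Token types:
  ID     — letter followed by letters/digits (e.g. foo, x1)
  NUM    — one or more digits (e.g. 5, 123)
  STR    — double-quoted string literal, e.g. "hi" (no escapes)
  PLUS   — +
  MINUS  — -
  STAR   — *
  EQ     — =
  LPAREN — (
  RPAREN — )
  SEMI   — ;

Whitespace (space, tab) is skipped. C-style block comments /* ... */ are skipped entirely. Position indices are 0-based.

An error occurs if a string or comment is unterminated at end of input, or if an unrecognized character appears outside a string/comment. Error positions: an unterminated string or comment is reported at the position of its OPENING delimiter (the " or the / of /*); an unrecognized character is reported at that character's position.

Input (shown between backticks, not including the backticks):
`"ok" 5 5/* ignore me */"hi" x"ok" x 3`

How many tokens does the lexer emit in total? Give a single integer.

pos=0: enter STRING mode
pos=0: emit STR "ok" (now at pos=4)
pos=5: emit NUM '5' (now at pos=6)
pos=7: emit NUM '5' (now at pos=8)
pos=8: enter COMMENT mode (saw '/*')
exit COMMENT mode (now at pos=23)
pos=23: enter STRING mode
pos=23: emit STR "hi" (now at pos=27)
pos=28: emit ID 'x' (now at pos=29)
pos=29: enter STRING mode
pos=29: emit STR "ok" (now at pos=33)
pos=34: emit ID 'x' (now at pos=35)
pos=36: emit NUM '3' (now at pos=37)
DONE. 8 tokens: [STR, NUM, NUM, STR, ID, STR, ID, NUM]

Answer: 8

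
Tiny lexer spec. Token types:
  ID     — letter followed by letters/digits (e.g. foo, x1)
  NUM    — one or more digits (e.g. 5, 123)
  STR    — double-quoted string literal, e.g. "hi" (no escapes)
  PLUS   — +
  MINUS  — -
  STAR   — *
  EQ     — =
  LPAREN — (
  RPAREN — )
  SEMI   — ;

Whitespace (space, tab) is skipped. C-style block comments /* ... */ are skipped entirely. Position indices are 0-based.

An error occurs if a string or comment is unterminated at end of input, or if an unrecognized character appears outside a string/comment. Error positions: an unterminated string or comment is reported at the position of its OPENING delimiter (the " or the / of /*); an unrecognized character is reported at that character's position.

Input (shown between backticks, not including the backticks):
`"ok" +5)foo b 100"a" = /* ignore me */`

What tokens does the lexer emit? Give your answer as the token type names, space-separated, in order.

Answer: STR PLUS NUM RPAREN ID ID NUM STR EQ

Derivation:
pos=0: enter STRING mode
pos=0: emit STR "ok" (now at pos=4)
pos=5: emit PLUS '+'
pos=6: emit NUM '5' (now at pos=7)
pos=7: emit RPAREN ')'
pos=8: emit ID 'foo' (now at pos=11)
pos=12: emit ID 'b' (now at pos=13)
pos=14: emit NUM '100' (now at pos=17)
pos=17: enter STRING mode
pos=17: emit STR "a" (now at pos=20)
pos=21: emit EQ '='
pos=23: enter COMMENT mode (saw '/*')
exit COMMENT mode (now at pos=38)
DONE. 9 tokens: [STR, PLUS, NUM, RPAREN, ID, ID, NUM, STR, EQ]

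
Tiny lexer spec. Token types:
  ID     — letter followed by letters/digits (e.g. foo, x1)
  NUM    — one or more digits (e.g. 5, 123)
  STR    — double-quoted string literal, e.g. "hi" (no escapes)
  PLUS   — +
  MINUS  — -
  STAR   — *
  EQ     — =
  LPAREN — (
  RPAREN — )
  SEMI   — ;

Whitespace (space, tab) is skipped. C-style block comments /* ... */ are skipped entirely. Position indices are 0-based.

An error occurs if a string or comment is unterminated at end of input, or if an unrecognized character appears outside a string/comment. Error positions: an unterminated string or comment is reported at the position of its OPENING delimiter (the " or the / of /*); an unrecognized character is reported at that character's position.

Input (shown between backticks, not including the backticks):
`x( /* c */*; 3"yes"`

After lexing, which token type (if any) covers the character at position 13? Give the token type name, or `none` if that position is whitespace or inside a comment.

pos=0: emit ID 'x' (now at pos=1)
pos=1: emit LPAREN '('
pos=3: enter COMMENT mode (saw '/*')
exit COMMENT mode (now at pos=10)
pos=10: emit STAR '*'
pos=11: emit SEMI ';'
pos=13: emit NUM '3' (now at pos=14)
pos=14: enter STRING mode
pos=14: emit STR "yes" (now at pos=19)
DONE. 6 tokens: [ID, LPAREN, STAR, SEMI, NUM, STR]
Position 13: char is '3' -> NUM

Answer: NUM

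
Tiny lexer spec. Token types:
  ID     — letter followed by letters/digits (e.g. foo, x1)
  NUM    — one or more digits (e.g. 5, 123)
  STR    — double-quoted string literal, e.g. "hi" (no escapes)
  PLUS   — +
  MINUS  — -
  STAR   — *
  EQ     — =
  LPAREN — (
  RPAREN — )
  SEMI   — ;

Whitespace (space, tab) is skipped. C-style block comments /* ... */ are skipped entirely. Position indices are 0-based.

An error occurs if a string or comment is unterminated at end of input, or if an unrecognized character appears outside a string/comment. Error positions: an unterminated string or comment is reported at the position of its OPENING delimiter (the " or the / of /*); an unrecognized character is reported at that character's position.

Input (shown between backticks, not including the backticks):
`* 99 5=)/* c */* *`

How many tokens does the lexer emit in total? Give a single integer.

pos=0: emit STAR '*'
pos=2: emit NUM '99' (now at pos=4)
pos=5: emit NUM '5' (now at pos=6)
pos=6: emit EQ '='
pos=7: emit RPAREN ')'
pos=8: enter COMMENT mode (saw '/*')
exit COMMENT mode (now at pos=15)
pos=15: emit STAR '*'
pos=17: emit STAR '*'
DONE. 7 tokens: [STAR, NUM, NUM, EQ, RPAREN, STAR, STAR]

Answer: 7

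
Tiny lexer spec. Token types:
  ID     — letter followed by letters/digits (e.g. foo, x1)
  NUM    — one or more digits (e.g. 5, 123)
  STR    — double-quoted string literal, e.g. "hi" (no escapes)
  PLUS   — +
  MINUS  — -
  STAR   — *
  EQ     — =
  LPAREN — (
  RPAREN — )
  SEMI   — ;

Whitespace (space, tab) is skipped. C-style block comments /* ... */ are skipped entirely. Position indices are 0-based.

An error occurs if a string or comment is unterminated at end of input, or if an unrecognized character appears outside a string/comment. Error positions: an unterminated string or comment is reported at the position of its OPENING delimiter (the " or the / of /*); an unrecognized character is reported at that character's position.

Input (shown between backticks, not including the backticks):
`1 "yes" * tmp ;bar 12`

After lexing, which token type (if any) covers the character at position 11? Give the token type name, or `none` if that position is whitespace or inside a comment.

Answer: ID

Derivation:
pos=0: emit NUM '1' (now at pos=1)
pos=2: enter STRING mode
pos=2: emit STR "yes" (now at pos=7)
pos=8: emit STAR '*'
pos=10: emit ID 'tmp' (now at pos=13)
pos=14: emit SEMI ';'
pos=15: emit ID 'bar' (now at pos=18)
pos=19: emit NUM '12' (now at pos=21)
DONE. 7 tokens: [NUM, STR, STAR, ID, SEMI, ID, NUM]
Position 11: char is 'm' -> ID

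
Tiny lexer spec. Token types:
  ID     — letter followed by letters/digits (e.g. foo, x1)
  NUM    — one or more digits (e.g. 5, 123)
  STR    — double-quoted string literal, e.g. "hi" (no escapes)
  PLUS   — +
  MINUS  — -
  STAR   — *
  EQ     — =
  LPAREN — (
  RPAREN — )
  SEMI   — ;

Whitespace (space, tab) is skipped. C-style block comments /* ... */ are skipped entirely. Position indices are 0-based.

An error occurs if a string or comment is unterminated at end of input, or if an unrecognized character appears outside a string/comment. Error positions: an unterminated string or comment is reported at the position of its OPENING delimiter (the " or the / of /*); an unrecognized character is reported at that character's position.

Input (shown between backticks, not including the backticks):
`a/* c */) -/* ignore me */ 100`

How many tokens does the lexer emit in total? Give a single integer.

Answer: 4

Derivation:
pos=0: emit ID 'a' (now at pos=1)
pos=1: enter COMMENT mode (saw '/*')
exit COMMENT mode (now at pos=8)
pos=8: emit RPAREN ')'
pos=10: emit MINUS '-'
pos=11: enter COMMENT mode (saw '/*')
exit COMMENT mode (now at pos=26)
pos=27: emit NUM '100' (now at pos=30)
DONE. 4 tokens: [ID, RPAREN, MINUS, NUM]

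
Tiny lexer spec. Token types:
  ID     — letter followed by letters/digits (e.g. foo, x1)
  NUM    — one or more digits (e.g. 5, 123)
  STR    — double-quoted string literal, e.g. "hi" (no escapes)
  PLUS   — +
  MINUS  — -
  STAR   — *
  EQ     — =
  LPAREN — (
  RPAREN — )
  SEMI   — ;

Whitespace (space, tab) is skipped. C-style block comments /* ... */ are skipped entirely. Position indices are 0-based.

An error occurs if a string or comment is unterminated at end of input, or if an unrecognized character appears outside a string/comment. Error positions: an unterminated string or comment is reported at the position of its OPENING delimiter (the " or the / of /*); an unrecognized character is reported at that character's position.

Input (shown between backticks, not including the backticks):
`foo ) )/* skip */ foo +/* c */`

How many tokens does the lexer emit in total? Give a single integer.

pos=0: emit ID 'foo' (now at pos=3)
pos=4: emit RPAREN ')'
pos=6: emit RPAREN ')'
pos=7: enter COMMENT mode (saw '/*')
exit COMMENT mode (now at pos=17)
pos=18: emit ID 'foo' (now at pos=21)
pos=22: emit PLUS '+'
pos=23: enter COMMENT mode (saw '/*')
exit COMMENT mode (now at pos=30)
DONE. 5 tokens: [ID, RPAREN, RPAREN, ID, PLUS]

Answer: 5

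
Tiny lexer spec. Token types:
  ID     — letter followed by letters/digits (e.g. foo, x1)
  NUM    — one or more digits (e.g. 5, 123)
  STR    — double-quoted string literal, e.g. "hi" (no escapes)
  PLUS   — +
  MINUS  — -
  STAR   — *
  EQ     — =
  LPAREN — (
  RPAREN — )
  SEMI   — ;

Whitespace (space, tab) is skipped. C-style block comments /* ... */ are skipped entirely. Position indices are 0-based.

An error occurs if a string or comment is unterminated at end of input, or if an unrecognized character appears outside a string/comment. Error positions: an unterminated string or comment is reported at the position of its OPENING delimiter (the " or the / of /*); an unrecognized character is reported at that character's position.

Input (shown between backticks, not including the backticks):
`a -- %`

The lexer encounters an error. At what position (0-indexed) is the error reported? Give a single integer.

pos=0: emit ID 'a' (now at pos=1)
pos=2: emit MINUS '-'
pos=3: emit MINUS '-'
pos=5: ERROR — unrecognized char '%'

Answer: 5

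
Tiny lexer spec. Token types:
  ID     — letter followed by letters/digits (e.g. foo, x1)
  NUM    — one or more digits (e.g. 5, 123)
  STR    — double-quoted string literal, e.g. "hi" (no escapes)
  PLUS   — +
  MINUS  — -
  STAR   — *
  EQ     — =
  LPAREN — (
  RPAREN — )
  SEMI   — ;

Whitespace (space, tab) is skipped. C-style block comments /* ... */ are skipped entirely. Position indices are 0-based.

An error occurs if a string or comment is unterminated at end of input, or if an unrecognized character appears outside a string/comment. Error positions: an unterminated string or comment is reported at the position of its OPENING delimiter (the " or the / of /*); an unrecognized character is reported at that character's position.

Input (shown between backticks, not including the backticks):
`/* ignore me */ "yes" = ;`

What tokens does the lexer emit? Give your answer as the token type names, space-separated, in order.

Answer: STR EQ SEMI

Derivation:
pos=0: enter COMMENT mode (saw '/*')
exit COMMENT mode (now at pos=15)
pos=16: enter STRING mode
pos=16: emit STR "yes" (now at pos=21)
pos=22: emit EQ '='
pos=24: emit SEMI ';'
DONE. 3 tokens: [STR, EQ, SEMI]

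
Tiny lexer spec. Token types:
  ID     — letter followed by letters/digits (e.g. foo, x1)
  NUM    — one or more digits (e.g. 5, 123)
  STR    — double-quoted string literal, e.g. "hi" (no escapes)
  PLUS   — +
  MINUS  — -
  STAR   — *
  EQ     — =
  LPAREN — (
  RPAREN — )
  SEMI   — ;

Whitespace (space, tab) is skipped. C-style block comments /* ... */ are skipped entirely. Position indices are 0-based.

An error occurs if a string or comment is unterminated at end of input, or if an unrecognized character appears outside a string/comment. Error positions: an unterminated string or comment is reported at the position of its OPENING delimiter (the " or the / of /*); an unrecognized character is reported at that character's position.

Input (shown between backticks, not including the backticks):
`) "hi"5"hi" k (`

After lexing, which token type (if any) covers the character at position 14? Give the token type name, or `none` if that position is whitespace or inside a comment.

pos=0: emit RPAREN ')'
pos=2: enter STRING mode
pos=2: emit STR "hi" (now at pos=6)
pos=6: emit NUM '5' (now at pos=7)
pos=7: enter STRING mode
pos=7: emit STR "hi" (now at pos=11)
pos=12: emit ID 'k' (now at pos=13)
pos=14: emit LPAREN '('
DONE. 6 tokens: [RPAREN, STR, NUM, STR, ID, LPAREN]
Position 14: char is '(' -> LPAREN

Answer: LPAREN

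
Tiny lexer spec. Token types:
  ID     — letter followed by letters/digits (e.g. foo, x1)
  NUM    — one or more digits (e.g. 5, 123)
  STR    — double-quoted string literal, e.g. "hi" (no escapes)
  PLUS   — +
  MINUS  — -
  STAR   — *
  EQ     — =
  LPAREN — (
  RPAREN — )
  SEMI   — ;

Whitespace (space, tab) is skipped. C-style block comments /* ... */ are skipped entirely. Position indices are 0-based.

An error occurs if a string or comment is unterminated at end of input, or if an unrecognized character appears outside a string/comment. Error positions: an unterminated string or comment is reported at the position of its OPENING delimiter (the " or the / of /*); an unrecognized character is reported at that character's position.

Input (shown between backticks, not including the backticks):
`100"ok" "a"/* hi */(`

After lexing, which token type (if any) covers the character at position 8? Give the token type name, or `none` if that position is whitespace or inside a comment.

pos=0: emit NUM '100' (now at pos=3)
pos=3: enter STRING mode
pos=3: emit STR "ok" (now at pos=7)
pos=8: enter STRING mode
pos=8: emit STR "a" (now at pos=11)
pos=11: enter COMMENT mode (saw '/*')
exit COMMENT mode (now at pos=19)
pos=19: emit LPAREN '('
DONE. 4 tokens: [NUM, STR, STR, LPAREN]
Position 8: char is '"' -> STR

Answer: STR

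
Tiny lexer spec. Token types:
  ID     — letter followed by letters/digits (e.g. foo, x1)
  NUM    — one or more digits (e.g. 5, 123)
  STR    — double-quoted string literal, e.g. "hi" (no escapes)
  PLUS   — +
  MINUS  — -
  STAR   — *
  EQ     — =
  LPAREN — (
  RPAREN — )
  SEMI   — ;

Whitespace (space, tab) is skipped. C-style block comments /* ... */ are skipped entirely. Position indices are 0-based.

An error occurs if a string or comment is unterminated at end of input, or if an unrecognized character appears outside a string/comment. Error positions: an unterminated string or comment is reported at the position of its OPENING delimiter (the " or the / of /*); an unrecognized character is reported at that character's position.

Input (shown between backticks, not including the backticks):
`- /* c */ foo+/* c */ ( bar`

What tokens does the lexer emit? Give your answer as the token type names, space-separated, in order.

Answer: MINUS ID PLUS LPAREN ID

Derivation:
pos=0: emit MINUS '-'
pos=2: enter COMMENT mode (saw '/*')
exit COMMENT mode (now at pos=9)
pos=10: emit ID 'foo' (now at pos=13)
pos=13: emit PLUS '+'
pos=14: enter COMMENT mode (saw '/*')
exit COMMENT mode (now at pos=21)
pos=22: emit LPAREN '('
pos=24: emit ID 'bar' (now at pos=27)
DONE. 5 tokens: [MINUS, ID, PLUS, LPAREN, ID]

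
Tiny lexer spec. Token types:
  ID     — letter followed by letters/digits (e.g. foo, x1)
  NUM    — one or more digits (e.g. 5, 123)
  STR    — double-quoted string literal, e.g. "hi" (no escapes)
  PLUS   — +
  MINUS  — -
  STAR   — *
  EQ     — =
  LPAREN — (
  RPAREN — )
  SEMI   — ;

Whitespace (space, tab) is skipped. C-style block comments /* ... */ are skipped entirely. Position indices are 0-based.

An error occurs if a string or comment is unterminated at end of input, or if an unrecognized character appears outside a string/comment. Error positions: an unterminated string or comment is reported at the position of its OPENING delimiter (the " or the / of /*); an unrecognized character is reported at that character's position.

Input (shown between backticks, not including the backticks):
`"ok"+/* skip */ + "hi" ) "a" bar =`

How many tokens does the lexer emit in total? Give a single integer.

pos=0: enter STRING mode
pos=0: emit STR "ok" (now at pos=4)
pos=4: emit PLUS '+'
pos=5: enter COMMENT mode (saw '/*')
exit COMMENT mode (now at pos=15)
pos=16: emit PLUS '+'
pos=18: enter STRING mode
pos=18: emit STR "hi" (now at pos=22)
pos=23: emit RPAREN ')'
pos=25: enter STRING mode
pos=25: emit STR "a" (now at pos=28)
pos=29: emit ID 'bar' (now at pos=32)
pos=33: emit EQ '='
DONE. 8 tokens: [STR, PLUS, PLUS, STR, RPAREN, STR, ID, EQ]

Answer: 8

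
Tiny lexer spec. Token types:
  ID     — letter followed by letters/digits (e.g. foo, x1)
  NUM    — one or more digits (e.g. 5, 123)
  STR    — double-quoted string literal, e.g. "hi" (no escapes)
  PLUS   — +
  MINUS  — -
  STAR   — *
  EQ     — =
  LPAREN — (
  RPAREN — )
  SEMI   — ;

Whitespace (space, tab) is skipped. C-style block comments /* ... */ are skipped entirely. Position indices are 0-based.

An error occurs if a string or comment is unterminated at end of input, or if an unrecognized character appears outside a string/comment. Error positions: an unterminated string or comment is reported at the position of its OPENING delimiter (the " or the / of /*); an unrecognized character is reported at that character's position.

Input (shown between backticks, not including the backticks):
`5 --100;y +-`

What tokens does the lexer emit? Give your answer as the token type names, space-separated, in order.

pos=0: emit NUM '5' (now at pos=1)
pos=2: emit MINUS '-'
pos=3: emit MINUS '-'
pos=4: emit NUM '100' (now at pos=7)
pos=7: emit SEMI ';'
pos=8: emit ID 'y' (now at pos=9)
pos=10: emit PLUS '+'
pos=11: emit MINUS '-'
DONE. 8 tokens: [NUM, MINUS, MINUS, NUM, SEMI, ID, PLUS, MINUS]

Answer: NUM MINUS MINUS NUM SEMI ID PLUS MINUS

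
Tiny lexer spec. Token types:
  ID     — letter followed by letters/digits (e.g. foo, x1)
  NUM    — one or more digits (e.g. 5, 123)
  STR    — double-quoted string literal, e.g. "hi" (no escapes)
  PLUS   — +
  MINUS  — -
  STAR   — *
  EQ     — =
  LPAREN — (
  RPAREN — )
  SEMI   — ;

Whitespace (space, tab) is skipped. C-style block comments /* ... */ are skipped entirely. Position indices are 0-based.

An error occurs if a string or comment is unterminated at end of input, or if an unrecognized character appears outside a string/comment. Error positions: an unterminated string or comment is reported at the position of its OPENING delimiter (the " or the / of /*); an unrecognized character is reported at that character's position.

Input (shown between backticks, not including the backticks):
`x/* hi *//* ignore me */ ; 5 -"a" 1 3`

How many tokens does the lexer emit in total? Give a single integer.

pos=0: emit ID 'x' (now at pos=1)
pos=1: enter COMMENT mode (saw '/*')
exit COMMENT mode (now at pos=9)
pos=9: enter COMMENT mode (saw '/*')
exit COMMENT mode (now at pos=24)
pos=25: emit SEMI ';'
pos=27: emit NUM '5' (now at pos=28)
pos=29: emit MINUS '-'
pos=30: enter STRING mode
pos=30: emit STR "a" (now at pos=33)
pos=34: emit NUM '1' (now at pos=35)
pos=36: emit NUM '3' (now at pos=37)
DONE. 7 tokens: [ID, SEMI, NUM, MINUS, STR, NUM, NUM]

Answer: 7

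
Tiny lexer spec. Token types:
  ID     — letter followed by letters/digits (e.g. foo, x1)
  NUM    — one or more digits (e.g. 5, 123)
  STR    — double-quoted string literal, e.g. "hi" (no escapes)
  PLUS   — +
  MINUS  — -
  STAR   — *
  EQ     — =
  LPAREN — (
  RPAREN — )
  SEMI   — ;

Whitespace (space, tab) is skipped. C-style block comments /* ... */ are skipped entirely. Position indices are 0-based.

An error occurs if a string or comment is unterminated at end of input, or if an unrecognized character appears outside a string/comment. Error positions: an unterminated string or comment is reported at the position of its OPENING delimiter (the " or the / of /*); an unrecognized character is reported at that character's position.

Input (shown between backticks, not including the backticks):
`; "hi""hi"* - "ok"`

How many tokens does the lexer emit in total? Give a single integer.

pos=0: emit SEMI ';'
pos=2: enter STRING mode
pos=2: emit STR "hi" (now at pos=6)
pos=6: enter STRING mode
pos=6: emit STR "hi" (now at pos=10)
pos=10: emit STAR '*'
pos=12: emit MINUS '-'
pos=14: enter STRING mode
pos=14: emit STR "ok" (now at pos=18)
DONE. 6 tokens: [SEMI, STR, STR, STAR, MINUS, STR]

Answer: 6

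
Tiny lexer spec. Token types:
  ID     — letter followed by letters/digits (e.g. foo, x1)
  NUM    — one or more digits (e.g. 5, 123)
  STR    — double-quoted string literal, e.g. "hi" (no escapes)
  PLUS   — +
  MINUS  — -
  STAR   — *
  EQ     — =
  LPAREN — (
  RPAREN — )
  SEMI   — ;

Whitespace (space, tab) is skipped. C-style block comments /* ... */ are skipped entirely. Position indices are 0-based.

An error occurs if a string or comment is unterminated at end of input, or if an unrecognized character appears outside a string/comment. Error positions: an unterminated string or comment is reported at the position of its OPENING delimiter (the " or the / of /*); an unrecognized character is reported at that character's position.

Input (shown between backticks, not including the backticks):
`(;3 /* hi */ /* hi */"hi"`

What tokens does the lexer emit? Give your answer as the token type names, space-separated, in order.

pos=0: emit LPAREN '('
pos=1: emit SEMI ';'
pos=2: emit NUM '3' (now at pos=3)
pos=4: enter COMMENT mode (saw '/*')
exit COMMENT mode (now at pos=12)
pos=13: enter COMMENT mode (saw '/*')
exit COMMENT mode (now at pos=21)
pos=21: enter STRING mode
pos=21: emit STR "hi" (now at pos=25)
DONE. 4 tokens: [LPAREN, SEMI, NUM, STR]

Answer: LPAREN SEMI NUM STR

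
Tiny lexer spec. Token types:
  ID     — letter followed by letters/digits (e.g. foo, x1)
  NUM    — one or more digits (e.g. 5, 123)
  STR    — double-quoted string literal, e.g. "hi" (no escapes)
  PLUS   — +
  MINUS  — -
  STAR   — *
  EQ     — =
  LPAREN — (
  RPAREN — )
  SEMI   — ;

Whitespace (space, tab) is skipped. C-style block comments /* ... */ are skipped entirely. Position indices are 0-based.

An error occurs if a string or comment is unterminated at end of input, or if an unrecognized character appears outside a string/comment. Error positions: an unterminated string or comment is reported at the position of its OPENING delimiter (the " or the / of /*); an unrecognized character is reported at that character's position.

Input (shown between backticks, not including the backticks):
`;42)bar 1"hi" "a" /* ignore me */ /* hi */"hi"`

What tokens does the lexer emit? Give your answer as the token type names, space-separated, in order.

Answer: SEMI NUM RPAREN ID NUM STR STR STR

Derivation:
pos=0: emit SEMI ';'
pos=1: emit NUM '42' (now at pos=3)
pos=3: emit RPAREN ')'
pos=4: emit ID 'bar' (now at pos=7)
pos=8: emit NUM '1' (now at pos=9)
pos=9: enter STRING mode
pos=9: emit STR "hi" (now at pos=13)
pos=14: enter STRING mode
pos=14: emit STR "a" (now at pos=17)
pos=18: enter COMMENT mode (saw '/*')
exit COMMENT mode (now at pos=33)
pos=34: enter COMMENT mode (saw '/*')
exit COMMENT mode (now at pos=42)
pos=42: enter STRING mode
pos=42: emit STR "hi" (now at pos=46)
DONE. 8 tokens: [SEMI, NUM, RPAREN, ID, NUM, STR, STR, STR]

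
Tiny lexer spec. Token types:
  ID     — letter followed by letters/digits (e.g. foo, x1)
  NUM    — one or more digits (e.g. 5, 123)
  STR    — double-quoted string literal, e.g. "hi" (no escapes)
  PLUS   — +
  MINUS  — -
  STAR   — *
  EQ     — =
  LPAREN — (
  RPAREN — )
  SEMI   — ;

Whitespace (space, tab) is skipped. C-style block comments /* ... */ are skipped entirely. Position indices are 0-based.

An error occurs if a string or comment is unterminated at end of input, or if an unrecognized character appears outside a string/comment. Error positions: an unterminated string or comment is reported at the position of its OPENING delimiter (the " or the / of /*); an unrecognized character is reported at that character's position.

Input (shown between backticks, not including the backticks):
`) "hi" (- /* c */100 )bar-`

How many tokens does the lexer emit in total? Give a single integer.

Answer: 8

Derivation:
pos=0: emit RPAREN ')'
pos=2: enter STRING mode
pos=2: emit STR "hi" (now at pos=6)
pos=7: emit LPAREN '('
pos=8: emit MINUS '-'
pos=10: enter COMMENT mode (saw '/*')
exit COMMENT mode (now at pos=17)
pos=17: emit NUM '100' (now at pos=20)
pos=21: emit RPAREN ')'
pos=22: emit ID 'bar' (now at pos=25)
pos=25: emit MINUS '-'
DONE. 8 tokens: [RPAREN, STR, LPAREN, MINUS, NUM, RPAREN, ID, MINUS]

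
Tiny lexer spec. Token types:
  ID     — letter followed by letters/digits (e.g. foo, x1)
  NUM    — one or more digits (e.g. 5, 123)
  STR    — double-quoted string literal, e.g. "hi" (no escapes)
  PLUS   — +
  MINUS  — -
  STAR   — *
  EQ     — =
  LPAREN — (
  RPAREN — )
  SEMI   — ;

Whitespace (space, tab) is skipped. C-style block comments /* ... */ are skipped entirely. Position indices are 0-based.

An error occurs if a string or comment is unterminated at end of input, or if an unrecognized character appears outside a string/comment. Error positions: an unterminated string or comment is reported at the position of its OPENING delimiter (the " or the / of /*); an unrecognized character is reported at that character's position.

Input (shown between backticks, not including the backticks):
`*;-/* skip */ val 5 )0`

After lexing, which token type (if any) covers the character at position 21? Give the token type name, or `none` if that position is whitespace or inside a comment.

Answer: NUM

Derivation:
pos=0: emit STAR '*'
pos=1: emit SEMI ';'
pos=2: emit MINUS '-'
pos=3: enter COMMENT mode (saw '/*')
exit COMMENT mode (now at pos=13)
pos=14: emit ID 'val' (now at pos=17)
pos=18: emit NUM '5' (now at pos=19)
pos=20: emit RPAREN ')'
pos=21: emit NUM '0' (now at pos=22)
DONE. 7 tokens: [STAR, SEMI, MINUS, ID, NUM, RPAREN, NUM]
Position 21: char is '0' -> NUM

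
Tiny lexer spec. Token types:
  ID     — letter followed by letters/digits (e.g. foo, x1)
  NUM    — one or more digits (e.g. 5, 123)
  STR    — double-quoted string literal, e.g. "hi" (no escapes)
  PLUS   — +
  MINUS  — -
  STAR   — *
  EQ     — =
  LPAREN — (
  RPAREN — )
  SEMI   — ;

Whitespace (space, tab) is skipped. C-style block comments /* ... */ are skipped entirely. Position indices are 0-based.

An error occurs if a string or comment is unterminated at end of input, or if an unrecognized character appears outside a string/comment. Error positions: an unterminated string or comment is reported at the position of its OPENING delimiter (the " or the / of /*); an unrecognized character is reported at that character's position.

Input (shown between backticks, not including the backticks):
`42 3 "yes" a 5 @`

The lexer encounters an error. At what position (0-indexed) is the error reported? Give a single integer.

Answer: 15

Derivation:
pos=0: emit NUM '42' (now at pos=2)
pos=3: emit NUM '3' (now at pos=4)
pos=5: enter STRING mode
pos=5: emit STR "yes" (now at pos=10)
pos=11: emit ID 'a' (now at pos=12)
pos=13: emit NUM '5' (now at pos=14)
pos=15: ERROR — unrecognized char '@'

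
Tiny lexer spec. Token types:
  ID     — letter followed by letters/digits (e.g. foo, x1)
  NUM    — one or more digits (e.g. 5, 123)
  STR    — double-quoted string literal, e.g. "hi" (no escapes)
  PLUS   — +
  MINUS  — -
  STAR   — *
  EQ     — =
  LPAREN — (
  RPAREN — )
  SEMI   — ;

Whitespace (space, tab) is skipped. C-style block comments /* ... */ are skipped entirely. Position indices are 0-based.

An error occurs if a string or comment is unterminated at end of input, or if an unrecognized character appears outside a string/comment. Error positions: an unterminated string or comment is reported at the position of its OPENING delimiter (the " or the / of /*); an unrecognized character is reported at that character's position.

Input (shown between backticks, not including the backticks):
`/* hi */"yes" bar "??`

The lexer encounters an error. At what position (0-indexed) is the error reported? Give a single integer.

pos=0: enter COMMENT mode (saw '/*')
exit COMMENT mode (now at pos=8)
pos=8: enter STRING mode
pos=8: emit STR "yes" (now at pos=13)
pos=14: emit ID 'bar' (now at pos=17)
pos=18: enter STRING mode
pos=18: ERROR — unterminated string

Answer: 18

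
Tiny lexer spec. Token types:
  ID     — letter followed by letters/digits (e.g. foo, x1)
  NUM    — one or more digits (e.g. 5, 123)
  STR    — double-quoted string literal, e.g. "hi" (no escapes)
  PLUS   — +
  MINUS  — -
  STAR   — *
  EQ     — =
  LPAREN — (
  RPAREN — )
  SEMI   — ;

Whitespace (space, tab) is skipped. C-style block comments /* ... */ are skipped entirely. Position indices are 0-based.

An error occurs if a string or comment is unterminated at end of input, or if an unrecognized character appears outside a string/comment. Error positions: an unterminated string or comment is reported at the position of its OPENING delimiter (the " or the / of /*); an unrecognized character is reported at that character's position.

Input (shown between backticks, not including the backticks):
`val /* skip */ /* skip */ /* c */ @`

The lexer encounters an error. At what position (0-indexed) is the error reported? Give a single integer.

pos=0: emit ID 'val' (now at pos=3)
pos=4: enter COMMENT mode (saw '/*')
exit COMMENT mode (now at pos=14)
pos=15: enter COMMENT mode (saw '/*')
exit COMMENT mode (now at pos=25)
pos=26: enter COMMENT mode (saw '/*')
exit COMMENT mode (now at pos=33)
pos=34: ERROR — unrecognized char '@'

Answer: 34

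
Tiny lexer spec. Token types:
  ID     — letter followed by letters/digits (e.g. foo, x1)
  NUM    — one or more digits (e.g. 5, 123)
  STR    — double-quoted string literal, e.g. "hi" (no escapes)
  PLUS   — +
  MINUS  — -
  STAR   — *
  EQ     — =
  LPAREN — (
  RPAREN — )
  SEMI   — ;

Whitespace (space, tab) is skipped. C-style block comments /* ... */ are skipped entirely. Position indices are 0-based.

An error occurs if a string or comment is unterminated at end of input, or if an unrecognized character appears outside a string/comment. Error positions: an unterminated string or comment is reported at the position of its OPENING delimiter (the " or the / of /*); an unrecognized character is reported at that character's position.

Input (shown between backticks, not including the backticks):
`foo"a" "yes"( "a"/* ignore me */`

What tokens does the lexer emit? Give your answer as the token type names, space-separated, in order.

Answer: ID STR STR LPAREN STR

Derivation:
pos=0: emit ID 'foo' (now at pos=3)
pos=3: enter STRING mode
pos=3: emit STR "a" (now at pos=6)
pos=7: enter STRING mode
pos=7: emit STR "yes" (now at pos=12)
pos=12: emit LPAREN '('
pos=14: enter STRING mode
pos=14: emit STR "a" (now at pos=17)
pos=17: enter COMMENT mode (saw '/*')
exit COMMENT mode (now at pos=32)
DONE. 5 tokens: [ID, STR, STR, LPAREN, STR]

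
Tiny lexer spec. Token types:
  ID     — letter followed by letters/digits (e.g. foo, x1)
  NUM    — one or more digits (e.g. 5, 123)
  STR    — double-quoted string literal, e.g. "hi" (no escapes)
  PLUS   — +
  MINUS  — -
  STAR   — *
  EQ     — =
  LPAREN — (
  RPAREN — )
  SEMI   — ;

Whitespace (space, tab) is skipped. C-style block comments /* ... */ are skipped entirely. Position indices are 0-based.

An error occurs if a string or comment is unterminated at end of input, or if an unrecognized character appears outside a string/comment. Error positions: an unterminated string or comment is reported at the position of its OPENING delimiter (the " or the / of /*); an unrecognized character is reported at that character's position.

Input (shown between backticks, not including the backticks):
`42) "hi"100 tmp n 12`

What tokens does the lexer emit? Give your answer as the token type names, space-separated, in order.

Answer: NUM RPAREN STR NUM ID ID NUM

Derivation:
pos=0: emit NUM '42' (now at pos=2)
pos=2: emit RPAREN ')'
pos=4: enter STRING mode
pos=4: emit STR "hi" (now at pos=8)
pos=8: emit NUM '100' (now at pos=11)
pos=12: emit ID 'tmp' (now at pos=15)
pos=16: emit ID 'n' (now at pos=17)
pos=18: emit NUM '12' (now at pos=20)
DONE. 7 tokens: [NUM, RPAREN, STR, NUM, ID, ID, NUM]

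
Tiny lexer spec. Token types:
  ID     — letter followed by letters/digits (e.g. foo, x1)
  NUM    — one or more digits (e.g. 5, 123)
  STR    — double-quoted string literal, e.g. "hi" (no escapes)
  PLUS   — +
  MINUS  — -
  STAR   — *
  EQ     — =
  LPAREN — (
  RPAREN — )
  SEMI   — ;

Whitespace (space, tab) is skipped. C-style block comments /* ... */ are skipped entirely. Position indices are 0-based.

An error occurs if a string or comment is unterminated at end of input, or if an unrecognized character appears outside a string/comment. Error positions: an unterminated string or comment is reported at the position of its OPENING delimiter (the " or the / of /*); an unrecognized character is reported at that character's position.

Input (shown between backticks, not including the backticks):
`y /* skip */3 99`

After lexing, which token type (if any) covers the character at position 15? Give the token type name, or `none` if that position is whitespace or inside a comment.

pos=0: emit ID 'y' (now at pos=1)
pos=2: enter COMMENT mode (saw '/*')
exit COMMENT mode (now at pos=12)
pos=12: emit NUM '3' (now at pos=13)
pos=14: emit NUM '99' (now at pos=16)
DONE. 3 tokens: [ID, NUM, NUM]
Position 15: char is '9' -> NUM

Answer: NUM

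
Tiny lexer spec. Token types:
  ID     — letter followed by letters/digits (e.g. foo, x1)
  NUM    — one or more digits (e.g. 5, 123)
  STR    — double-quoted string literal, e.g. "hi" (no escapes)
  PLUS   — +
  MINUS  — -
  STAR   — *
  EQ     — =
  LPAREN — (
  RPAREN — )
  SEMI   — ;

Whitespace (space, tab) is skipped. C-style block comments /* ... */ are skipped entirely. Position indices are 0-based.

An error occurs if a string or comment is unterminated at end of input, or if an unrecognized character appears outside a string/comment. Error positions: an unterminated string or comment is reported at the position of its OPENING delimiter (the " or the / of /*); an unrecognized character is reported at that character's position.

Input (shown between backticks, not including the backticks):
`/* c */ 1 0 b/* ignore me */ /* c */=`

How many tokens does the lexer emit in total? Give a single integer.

pos=0: enter COMMENT mode (saw '/*')
exit COMMENT mode (now at pos=7)
pos=8: emit NUM '1' (now at pos=9)
pos=10: emit NUM '0' (now at pos=11)
pos=12: emit ID 'b' (now at pos=13)
pos=13: enter COMMENT mode (saw '/*')
exit COMMENT mode (now at pos=28)
pos=29: enter COMMENT mode (saw '/*')
exit COMMENT mode (now at pos=36)
pos=36: emit EQ '='
DONE. 4 tokens: [NUM, NUM, ID, EQ]

Answer: 4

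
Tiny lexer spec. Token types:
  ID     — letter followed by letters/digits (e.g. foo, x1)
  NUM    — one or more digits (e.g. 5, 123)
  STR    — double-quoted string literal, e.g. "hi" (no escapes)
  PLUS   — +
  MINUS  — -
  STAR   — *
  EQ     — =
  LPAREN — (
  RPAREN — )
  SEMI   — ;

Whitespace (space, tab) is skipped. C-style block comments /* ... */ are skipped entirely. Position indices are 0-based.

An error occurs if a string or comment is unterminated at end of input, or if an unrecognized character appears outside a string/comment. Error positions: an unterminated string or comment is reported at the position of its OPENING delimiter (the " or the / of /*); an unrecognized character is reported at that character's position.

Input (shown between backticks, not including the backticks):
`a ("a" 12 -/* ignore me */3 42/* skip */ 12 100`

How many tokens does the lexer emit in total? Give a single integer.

Answer: 9

Derivation:
pos=0: emit ID 'a' (now at pos=1)
pos=2: emit LPAREN '('
pos=3: enter STRING mode
pos=3: emit STR "a" (now at pos=6)
pos=7: emit NUM '12' (now at pos=9)
pos=10: emit MINUS '-'
pos=11: enter COMMENT mode (saw '/*')
exit COMMENT mode (now at pos=26)
pos=26: emit NUM '3' (now at pos=27)
pos=28: emit NUM '42' (now at pos=30)
pos=30: enter COMMENT mode (saw '/*')
exit COMMENT mode (now at pos=40)
pos=41: emit NUM '12' (now at pos=43)
pos=44: emit NUM '100' (now at pos=47)
DONE. 9 tokens: [ID, LPAREN, STR, NUM, MINUS, NUM, NUM, NUM, NUM]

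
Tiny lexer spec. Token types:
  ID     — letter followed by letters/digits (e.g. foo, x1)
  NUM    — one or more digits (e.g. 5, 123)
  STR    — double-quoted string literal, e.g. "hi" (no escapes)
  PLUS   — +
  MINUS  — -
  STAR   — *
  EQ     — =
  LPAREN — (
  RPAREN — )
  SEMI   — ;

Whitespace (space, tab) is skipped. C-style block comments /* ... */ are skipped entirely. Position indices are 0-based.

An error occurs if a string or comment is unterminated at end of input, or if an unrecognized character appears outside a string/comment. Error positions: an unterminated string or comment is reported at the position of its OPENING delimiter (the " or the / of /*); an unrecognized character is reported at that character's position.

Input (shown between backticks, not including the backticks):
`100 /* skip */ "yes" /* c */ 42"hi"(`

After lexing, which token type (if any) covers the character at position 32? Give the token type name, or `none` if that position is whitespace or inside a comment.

Answer: STR

Derivation:
pos=0: emit NUM '100' (now at pos=3)
pos=4: enter COMMENT mode (saw '/*')
exit COMMENT mode (now at pos=14)
pos=15: enter STRING mode
pos=15: emit STR "yes" (now at pos=20)
pos=21: enter COMMENT mode (saw '/*')
exit COMMENT mode (now at pos=28)
pos=29: emit NUM '42' (now at pos=31)
pos=31: enter STRING mode
pos=31: emit STR "hi" (now at pos=35)
pos=35: emit LPAREN '('
DONE. 5 tokens: [NUM, STR, NUM, STR, LPAREN]
Position 32: char is 'h' -> STR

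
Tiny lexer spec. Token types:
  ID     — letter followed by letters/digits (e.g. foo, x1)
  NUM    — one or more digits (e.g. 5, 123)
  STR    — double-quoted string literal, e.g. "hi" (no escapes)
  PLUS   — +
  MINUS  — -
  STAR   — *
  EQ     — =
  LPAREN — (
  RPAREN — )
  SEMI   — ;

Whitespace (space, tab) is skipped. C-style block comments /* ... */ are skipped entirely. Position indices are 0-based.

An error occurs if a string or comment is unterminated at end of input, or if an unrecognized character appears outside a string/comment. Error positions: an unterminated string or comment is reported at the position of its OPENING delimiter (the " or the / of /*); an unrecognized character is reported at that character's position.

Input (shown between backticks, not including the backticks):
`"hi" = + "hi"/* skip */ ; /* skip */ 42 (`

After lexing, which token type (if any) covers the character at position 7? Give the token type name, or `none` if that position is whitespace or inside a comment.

pos=0: enter STRING mode
pos=0: emit STR "hi" (now at pos=4)
pos=5: emit EQ '='
pos=7: emit PLUS '+'
pos=9: enter STRING mode
pos=9: emit STR "hi" (now at pos=13)
pos=13: enter COMMENT mode (saw '/*')
exit COMMENT mode (now at pos=23)
pos=24: emit SEMI ';'
pos=26: enter COMMENT mode (saw '/*')
exit COMMENT mode (now at pos=36)
pos=37: emit NUM '42' (now at pos=39)
pos=40: emit LPAREN '('
DONE. 7 tokens: [STR, EQ, PLUS, STR, SEMI, NUM, LPAREN]
Position 7: char is '+' -> PLUS

Answer: PLUS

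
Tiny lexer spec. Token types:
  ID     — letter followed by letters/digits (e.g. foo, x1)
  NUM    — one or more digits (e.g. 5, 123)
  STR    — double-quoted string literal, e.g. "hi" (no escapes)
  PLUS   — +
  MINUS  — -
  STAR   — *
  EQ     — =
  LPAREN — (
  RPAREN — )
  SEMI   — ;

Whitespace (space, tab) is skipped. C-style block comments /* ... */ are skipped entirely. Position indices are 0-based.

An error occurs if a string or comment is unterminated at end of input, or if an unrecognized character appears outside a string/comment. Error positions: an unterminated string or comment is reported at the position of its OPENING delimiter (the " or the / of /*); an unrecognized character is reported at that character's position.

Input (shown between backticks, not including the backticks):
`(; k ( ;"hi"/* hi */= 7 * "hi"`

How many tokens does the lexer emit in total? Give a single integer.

Answer: 10

Derivation:
pos=0: emit LPAREN '('
pos=1: emit SEMI ';'
pos=3: emit ID 'k' (now at pos=4)
pos=5: emit LPAREN '('
pos=7: emit SEMI ';'
pos=8: enter STRING mode
pos=8: emit STR "hi" (now at pos=12)
pos=12: enter COMMENT mode (saw '/*')
exit COMMENT mode (now at pos=20)
pos=20: emit EQ '='
pos=22: emit NUM '7' (now at pos=23)
pos=24: emit STAR '*'
pos=26: enter STRING mode
pos=26: emit STR "hi" (now at pos=30)
DONE. 10 tokens: [LPAREN, SEMI, ID, LPAREN, SEMI, STR, EQ, NUM, STAR, STR]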